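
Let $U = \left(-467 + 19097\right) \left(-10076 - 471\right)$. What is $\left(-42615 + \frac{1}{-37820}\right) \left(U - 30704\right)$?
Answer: $\frac{158366632202700757}{18910} \approx 8.3748 \cdot 10^{12}$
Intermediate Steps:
$U = -196490610$ ($U = 18630 \left(-10547\right) = -196490610$)
$\left(-42615 + \frac{1}{-37820}\right) \left(U - 30704\right) = \left(-42615 + \frac{1}{-37820}\right) \left(-196490610 - 30704\right) = \left(-42615 - \frac{1}{37820}\right) \left(-196521314\right) = \left(- \frac{1611699301}{37820}\right) \left(-196521314\right) = \frac{158366632202700757}{18910}$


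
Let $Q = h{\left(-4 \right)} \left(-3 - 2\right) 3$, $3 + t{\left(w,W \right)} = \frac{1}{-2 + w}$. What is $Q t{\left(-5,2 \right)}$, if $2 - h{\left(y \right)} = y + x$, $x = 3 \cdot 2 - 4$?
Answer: $\frac{1320}{7} \approx 188.57$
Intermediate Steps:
$x = 2$ ($x = 6 - 4 = 2$)
$t{\left(w,W \right)} = -3 + \frac{1}{-2 + w}$
$h{\left(y \right)} = - y$ ($h{\left(y \right)} = 2 - \left(y + 2\right) = 2 - \left(2 + y\right) = - y$)
$Q = -60$ ($Q = \left(-1\right) \left(-4\right) \left(-3 - 2\right) 3 = 4 \left(\left(-5\right) 3\right) = 4 \left(-15\right) = -60$)
$Q t{\left(-5,2 \right)} = - 60 \frac{7 - -15}{-2 - 5} = - 60 \frac{7 + 15}{-7} = - 60 \left(\left(- \frac{1}{7}\right) 22\right) = \left(-60\right) \left(- \frac{22}{7}\right) = \frac{1320}{7}$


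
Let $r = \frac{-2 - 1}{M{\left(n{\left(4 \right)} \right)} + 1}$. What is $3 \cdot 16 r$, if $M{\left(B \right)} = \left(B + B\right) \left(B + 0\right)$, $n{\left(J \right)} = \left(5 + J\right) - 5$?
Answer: $- \frac{48}{11} \approx -4.3636$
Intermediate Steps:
$n{\left(J \right)} = J$
$M{\left(B \right)} = 2 B^{2}$ ($M{\left(B \right)} = 2 B B = 2 B^{2}$)
$r = - \frac{1}{11}$ ($r = \frac{-2 - 1}{2 \cdot 4^{2} + 1} = - \frac{3}{2 \cdot 16 + 1} = - \frac{3}{32 + 1} = - \frac{3}{33} = \left(-3\right) \frac{1}{33} = - \frac{1}{11} \approx -0.090909$)
$3 \cdot 16 r = 3 \cdot 16 \left(- \frac{1}{11}\right) = 48 \left(- \frac{1}{11}\right) = - \frac{48}{11}$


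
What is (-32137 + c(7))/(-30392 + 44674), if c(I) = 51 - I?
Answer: -32093/14282 ≈ -2.2471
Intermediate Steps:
(-32137 + c(7))/(-30392 + 44674) = (-32137 + (51 - 1*7))/(-30392 + 44674) = (-32137 + (51 - 7))/14282 = (-32137 + 44)*(1/14282) = -32093*1/14282 = -32093/14282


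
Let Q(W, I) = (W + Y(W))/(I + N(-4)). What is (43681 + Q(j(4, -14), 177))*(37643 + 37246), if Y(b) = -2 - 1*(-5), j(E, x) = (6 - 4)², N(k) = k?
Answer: 565922692980/173 ≈ 3.2712e+9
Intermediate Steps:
j(E, x) = 4 (j(E, x) = 2² = 4)
Y(b) = 3 (Y(b) = -2 + 5 = 3)
Q(W, I) = (3 + W)/(-4 + I) (Q(W, I) = (W + 3)/(I - 4) = (3 + W)/(-4 + I))
(43681 + Q(j(4, -14), 177))*(37643 + 37246) = (43681 + (3 + 4)/(-4 + 177))*(37643 + 37246) = (43681 + 7/173)*74889 = (7556820/173)*74889 = 565922692980/173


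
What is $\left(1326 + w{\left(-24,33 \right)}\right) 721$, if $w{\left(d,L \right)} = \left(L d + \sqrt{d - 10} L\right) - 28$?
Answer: $364826 + 23793 i \sqrt{34} \approx 3.6483 \cdot 10^{5} + 1.3874 \cdot 10^{5} i$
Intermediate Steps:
$w{\left(d,L \right)} = -28 + L d + L \sqrt{-10 + d}$ ($w{\left(d,L \right)} = \left(L d + \sqrt{-10 + d} L\right) - 28 = \left(L d + L \sqrt{-10 + d}\right) - 28 = -28 + L d + L \sqrt{-10 + d}$)
$\left(1326 + w{\left(-24,33 \right)}\right) 721 = \left(1326 + \left(-28 + 33 \left(-24\right) + 33 \sqrt{-10 - 24}\right)\right) 721 = \left(1326 - \left(820 - 33 i \sqrt{34}\right)\right) 721 = \left(506 + 33 i \sqrt{34}\right) 721 = 364826 + 23793 i \sqrt{34}$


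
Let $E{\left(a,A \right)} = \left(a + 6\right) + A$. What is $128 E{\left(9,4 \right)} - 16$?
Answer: $2416$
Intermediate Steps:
$E{\left(a,A \right)} = 6 + A + a$ ($E{\left(a,A \right)} = \left(6 + a\right) + A = 6 + A + a$)
$128 E{\left(9,4 \right)} - 16 = 128 \left(6 + 4 + 9\right) - 16 = 128 \cdot 19 - 16 = 2432 - 16 = 2416$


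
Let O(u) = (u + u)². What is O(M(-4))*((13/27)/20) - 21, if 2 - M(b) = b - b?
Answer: -2783/135 ≈ -20.615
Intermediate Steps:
M(b) = 2 (M(b) = 2 - (b - b) = 2 - 1*0 = 2 + 0 = 2)
O(u) = 4*u² (O(u) = (2*u)² = 4*u²)
O(M(-4))*((13/27)/20) - 21 = (4*2²)*((13/27)/20) - 21 = (4*4)*((13*(1/27))*(1/20)) - 21 = 16*((13/27)*(1/20)) - 21 = 16*(13/540) - 21 = 52/135 - 21 = -2783/135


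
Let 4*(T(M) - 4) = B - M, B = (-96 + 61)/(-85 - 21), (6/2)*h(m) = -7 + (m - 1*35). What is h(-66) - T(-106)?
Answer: -28231/424 ≈ -66.583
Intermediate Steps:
h(m) = -14 + m/3 (h(m) = (-7 + (m - 1*35))/3 = (-7 + (m - 35))/3 = (-7 + (-35 + m))/3 = (-42 + m)/3 = -14 + m/3)
B = 35/106 (B = -35/(-106) = -35*(-1/106) = 35/106 ≈ 0.33019)
T(M) = 1731/424 - M/4 (T(M) = 4 + (35/106 - M)/4 = 4 + (35/424 - M/4) = 1731/424 - M/4)
h(-66) - T(-106) = (-14 + (⅓)*(-66)) - (1731/424 - ¼*(-106)) = (-14 - 22) - (1731/424 + 53/2) = -36 - 1*12967/424 = -36 - 12967/424 = -28231/424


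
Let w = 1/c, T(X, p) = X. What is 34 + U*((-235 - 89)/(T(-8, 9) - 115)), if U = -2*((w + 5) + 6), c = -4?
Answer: -928/41 ≈ -22.634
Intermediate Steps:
w = -¼ (w = 1/(-4) = -¼ ≈ -0.25000)
U = -43/2 (U = -2*((-¼ + 5) + 6) = -2*(19/4 + 6) = -2*43/4 = -43/2 ≈ -21.500)
34 + U*((-235 - 89)/(T(-8, 9) - 115)) = 34 - 43*(-235 - 89)/(2*(-8 - 115)) = 34 - (-6966)/(-123) = 34 - (-6966)*(-1)/123 = 34 - 43/2*108/41 = 34 - 2322/41 = -928/41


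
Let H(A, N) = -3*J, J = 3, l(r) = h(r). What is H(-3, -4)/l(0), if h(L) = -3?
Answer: 3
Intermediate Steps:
l(r) = -3
H(A, N) = -9 (H(A, N) = -3*3 = -9)
H(-3, -4)/l(0) = -9/(-3) = -9*(-⅓) = 3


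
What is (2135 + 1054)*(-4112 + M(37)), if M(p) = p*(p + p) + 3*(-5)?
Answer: -4429521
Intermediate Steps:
M(p) = -15 + 2*p**2 (M(p) = p*(2*p) - 15 = 2*p**2 - 15 = -15 + 2*p**2)
(2135 + 1054)*(-4112 + M(37)) = (2135 + 1054)*(-4112 + (-15 + 2*37**2)) = 3189*(-4112 + (-15 + 2*1369)) = 3189*(-4112 + (-15 + 2738)) = 3189*(-4112 + 2723) = 3189*(-1389) = -4429521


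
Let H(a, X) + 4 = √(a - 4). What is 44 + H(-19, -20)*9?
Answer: 8 + 9*I*√23 ≈ 8.0 + 43.162*I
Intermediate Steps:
H(a, X) = -4 + √(-4 + a) (H(a, X) = -4 + √(a - 4) = -4 + √(-4 + a))
44 + H(-19, -20)*9 = 44 + (-4 + √(-4 - 19))*9 = 44 + (-4 + √(-23))*9 = 44 + (-4 + I*√23)*9 = 44 + (-36 + 9*I*√23) = 8 + 9*I*√23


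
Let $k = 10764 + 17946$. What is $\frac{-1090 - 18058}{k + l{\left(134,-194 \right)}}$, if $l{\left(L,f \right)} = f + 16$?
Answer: $- \frac{4787}{7133} \approx -0.67111$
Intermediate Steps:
$k = 28710$
$l{\left(L,f \right)} = 16 + f$
$\frac{-1090 - 18058}{k + l{\left(134,-194 \right)}} = \frac{-1090 - 18058}{28710 + \left(16 - 194\right)} = - \frac{19148}{28710 - 178} = - \frac{19148}{28532} = \left(-19148\right) \frac{1}{28532} = - \frac{4787}{7133}$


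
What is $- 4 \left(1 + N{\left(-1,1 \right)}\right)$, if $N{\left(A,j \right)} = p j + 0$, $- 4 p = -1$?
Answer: $-5$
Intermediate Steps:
$p = \frac{1}{4}$ ($p = \left(- \frac{1}{4}\right) \left(-1\right) = \frac{1}{4} \approx 0.25$)
$N{\left(A,j \right)} = \frac{j}{4}$ ($N{\left(A,j \right)} = \frac{j}{4} + 0 = \frac{j}{4}$)
$- 4 \left(1 + N{\left(-1,1 \right)}\right) = - 4 \left(1 + \frac{1}{4} \cdot 1\right) = - 4 \left(1 + \frac{1}{4}\right) = \left(-4\right) \frac{5}{4} = -5$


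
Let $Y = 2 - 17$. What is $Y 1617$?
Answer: $-24255$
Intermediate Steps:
$Y = -15$ ($Y = 2 - 17 = -15$)
$Y 1617 = \left(-15\right) 1617 = -24255$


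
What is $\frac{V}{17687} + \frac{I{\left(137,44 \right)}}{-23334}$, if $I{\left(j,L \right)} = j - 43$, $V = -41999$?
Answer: $- \frac{490833622}{206354229} \approx -2.3786$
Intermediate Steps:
$I{\left(j,L \right)} = -43 + j$ ($I{\left(j,L \right)} = j - 43 = -43 + j$)
$\frac{V}{17687} + \frac{I{\left(137,44 \right)}}{-23334} = - \frac{41999}{17687} + \frac{-43 + 137}{-23334} = \left(-41999\right) \frac{1}{17687} + 94 \left(- \frac{1}{23334}\right) = - \frac{41999}{17687} - \frac{47}{11667} = - \frac{490833622}{206354229}$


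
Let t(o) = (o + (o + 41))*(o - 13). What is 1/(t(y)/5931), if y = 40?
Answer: 659/363 ≈ 1.8154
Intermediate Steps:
t(o) = (-13 + o)*(41 + 2*o) (t(o) = (o + (41 + o))*(-13 + o) = (41 + 2*o)*(-13 + o) = (-13 + o)*(41 + 2*o))
1/(t(y)/5931) = 1/((-533 + 2*40**2 + 15*40)/5931) = 1/((-533 + 2*1600 + 600)*(1/5931)) = 1/((-533 + 3200 + 600)*(1/5931)) = 1/(3267*(1/5931)) = 1/(363/659) = 659/363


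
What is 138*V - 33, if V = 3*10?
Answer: 4107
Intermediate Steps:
V = 30
138*V - 33 = 138*30 - 33 = 4140 - 33 = 4107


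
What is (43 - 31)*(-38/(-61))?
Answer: 456/61 ≈ 7.4754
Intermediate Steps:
(43 - 31)*(-38/(-61)) = 12*(-38*(-1/61)) = 12*(38/61) = 456/61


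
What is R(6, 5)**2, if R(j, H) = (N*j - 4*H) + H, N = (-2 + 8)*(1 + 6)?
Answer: 56169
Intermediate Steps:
N = 42 (N = 6*7 = 42)
R(j, H) = -3*H + 42*j (R(j, H) = (42*j - 4*H) + H = (-4*H + 42*j) + H = -3*H + 42*j)
R(6, 5)**2 = (-3*5 + 42*6)**2 = (-15 + 252)**2 = 237**2 = 56169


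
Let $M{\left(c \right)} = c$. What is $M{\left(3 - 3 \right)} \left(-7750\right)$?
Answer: $0$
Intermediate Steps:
$M{\left(3 - 3 \right)} \left(-7750\right) = \left(3 - 3\right) \left(-7750\right) = 0 \left(-7750\right) = 0$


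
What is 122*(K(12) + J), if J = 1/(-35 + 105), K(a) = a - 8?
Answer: 17141/35 ≈ 489.74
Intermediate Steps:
K(a) = -8 + a
J = 1/70 ≈ 0.014286
122*(K(12) + J) = 122*((-8 + 12) + 1/70) = 122*(4 + 1/70) = 122*(281/70) = 17141/35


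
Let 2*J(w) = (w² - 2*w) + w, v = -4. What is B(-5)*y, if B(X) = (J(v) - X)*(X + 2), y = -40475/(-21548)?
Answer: -1821375/21548 ≈ -84.526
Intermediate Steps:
J(w) = w²/2 - w/2 (J(w) = ((w² - 2*w) + w)/2 = (w² - w)/2 = w²/2 - w/2)
y = 40475/21548 (y = -40475*(-1/21548) = 40475/21548 ≈ 1.8784)
B(X) = (2 + X)*(10 - X) (B(X) = ((½)*(-4)*(-1 - 4) - X)*(X + 2) = ((½)*(-4)*(-5) - X)*(2 + X) = (10 - X)*(2 + X) = (2 + X)*(10 - X))
B(-5)*y = (20 - 1*(-5)² + 8*(-5))*(40475/21548) = (20 - 1*25 - 40)*(40475/21548) = (20 - 25 - 40)*(40475/21548) = -45*40475/21548 = -1821375/21548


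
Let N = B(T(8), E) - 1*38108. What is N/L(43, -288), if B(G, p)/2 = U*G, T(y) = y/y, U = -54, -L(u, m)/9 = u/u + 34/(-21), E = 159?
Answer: -267512/39 ≈ -6859.3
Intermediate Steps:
L(u, m) = 39/7 (L(u, m) = -9*(u/u + 34/(-21)) = -9*(1 + 34*(-1/21)) = -9*(1 - 34/21) = -9*(-13/21) = 39/7)
T(y) = 1
B(G, p) = -108*G (B(G, p) = 2*(-54*G) = -108*G)
N = -38216 (N = -108*1 - 1*38108 = -108 - 38108 = -38216)
N/L(43, -288) = -38216/39/7 = -38216*7/39 = -267512/39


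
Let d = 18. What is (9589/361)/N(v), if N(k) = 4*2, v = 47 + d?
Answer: 9589/2888 ≈ 3.3203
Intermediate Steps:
v = 65 (v = 47 + 18 = 65)
N(k) = 8
(9589/361)/N(v) = (9589/361)/8 = (9589*(1/361))*(1/8) = (9589/361)*(1/8) = 9589/2888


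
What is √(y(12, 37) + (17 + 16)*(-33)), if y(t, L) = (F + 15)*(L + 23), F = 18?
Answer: 9*√11 ≈ 29.850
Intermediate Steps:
y(t, L) = 759 + 33*L (y(t, L) = (18 + 15)*(L + 23) = 33*(23 + L) = 759 + 33*L)
√(y(12, 37) + (17 + 16)*(-33)) = √((759 + 33*37) + (17 + 16)*(-33)) = √((759 + 1221) + 33*(-33)) = √(1980 - 1089) = √891 = 9*√11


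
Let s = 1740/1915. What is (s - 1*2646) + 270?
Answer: -909660/383 ≈ -2375.1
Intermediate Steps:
s = 348/383 (s = 1740*(1/1915) = 348/383 ≈ 0.90862)
(s - 1*2646) + 270 = (348/383 - 1*2646) + 270 = (348/383 - 2646) + 270 = -1013070/383 + 270 = -909660/383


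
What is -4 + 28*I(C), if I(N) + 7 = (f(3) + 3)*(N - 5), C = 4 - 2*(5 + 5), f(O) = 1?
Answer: -2552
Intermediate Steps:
C = -16 (C = 4 - 2*10 = 4 - 20 = -16)
I(N) = -27 + 4*N (I(N) = -7 + (1 + 3)*(N - 5) = -7 + 4*(-5 + N) = -7 + (-20 + 4*N) = -27 + 4*N)
-4 + 28*I(C) = -4 + 28*(-27 + 4*(-16)) = -4 + 28*(-27 - 64) = -4 + 28*(-91) = -4 - 2548 = -2552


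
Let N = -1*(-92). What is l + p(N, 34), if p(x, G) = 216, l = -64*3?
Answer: 24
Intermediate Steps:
l = -192
N = 92
l + p(N, 34) = -192 + 216 = 24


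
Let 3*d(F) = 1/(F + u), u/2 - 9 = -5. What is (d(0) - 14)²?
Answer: 112225/576 ≈ 194.83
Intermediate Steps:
u = 8 (u = 18 + 2*(-5) = 18 - 10 = 8)
d(F) = 1/(3*(8 + F)) (d(F) = 1/(3*(F + 8)) = 1/(3*(8 + F)))
(d(0) - 14)² = (1/(3*(8 + 0)) - 14)² = ((⅓)/8 - 14)² = ((⅓)*(⅛) - 14)² = (1/24 - 14)² = (-335/24)² = 112225/576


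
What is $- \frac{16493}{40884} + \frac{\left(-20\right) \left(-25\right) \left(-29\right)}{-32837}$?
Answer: $\frac{51237359}{1342507908} \approx 0.038165$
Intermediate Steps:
$- \frac{16493}{40884} + \frac{\left(-20\right) \left(-25\right) \left(-29\right)}{-32837} = \left(-16493\right) \frac{1}{40884} + 500 \left(-29\right) \left(- \frac{1}{32837}\right) = - \frac{16493}{40884} - - \frac{14500}{32837} = - \frac{16493}{40884} + \frac{14500}{32837} = \frac{51237359}{1342507908}$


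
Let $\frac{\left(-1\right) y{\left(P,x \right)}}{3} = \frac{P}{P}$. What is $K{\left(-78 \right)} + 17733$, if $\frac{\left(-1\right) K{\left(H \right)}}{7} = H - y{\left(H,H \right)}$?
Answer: $18258$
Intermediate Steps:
$y{\left(P,x \right)} = -3$ ($y{\left(P,x \right)} = - 3 \frac{P}{P} = \left(-3\right) 1 = -3$)
$K{\left(H \right)} = -21 - 7 H$ ($K{\left(H \right)} = - 7 \left(H - -3\right) = - 7 \left(H + 3\right) = - 7 \left(3 + H\right) = -21 - 7 H$)
$K{\left(-78 \right)} + 17733 = \left(-21 - -546\right) + 17733 = \left(-21 + 546\right) + 17733 = 525 + 17733 = 18258$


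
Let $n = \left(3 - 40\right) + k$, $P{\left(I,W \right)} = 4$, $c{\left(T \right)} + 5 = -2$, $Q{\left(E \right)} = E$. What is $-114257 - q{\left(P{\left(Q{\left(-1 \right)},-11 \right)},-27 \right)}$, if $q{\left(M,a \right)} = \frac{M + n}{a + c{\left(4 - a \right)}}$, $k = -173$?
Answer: $- \frac{1942472}{17} \approx -1.1426 \cdot 10^{5}$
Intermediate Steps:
$c{\left(T \right)} = -7$ ($c{\left(T \right)} = -5 - 2 = -7$)
$n = -210$ ($n = \left(3 - 40\right) - 173 = -37 - 173 = -210$)
$q{\left(M,a \right)} = \frac{-210 + M}{-7 + a}$ ($q{\left(M,a \right)} = \frac{M - 210}{a - 7} = \frac{-210 + M}{-7 + a}$)
$-114257 - q{\left(P{\left(Q{\left(-1 \right)},-11 \right)},-27 \right)} = -114257 - \frac{-210 + 4}{-7 - 27} = -114257 - \frac{1}{-34} \left(-206\right) = -114257 - \left(- \frac{1}{34}\right) \left(-206\right) = -114257 - \frac{103}{17} = - \frac{1942472}{17}$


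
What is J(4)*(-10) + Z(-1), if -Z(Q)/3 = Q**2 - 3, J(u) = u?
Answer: -34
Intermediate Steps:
Z(Q) = 9 - 3*Q**2 (Z(Q) = -3*(Q**2 - 3) = -3*(-3 + Q**2) = 9 - 3*Q**2)
J(4)*(-10) + Z(-1) = 4*(-10) + (9 - 3*(-1)**2) = -40 + (9 - 3*1) = -40 + (9 - 3) = -40 + 6 = -34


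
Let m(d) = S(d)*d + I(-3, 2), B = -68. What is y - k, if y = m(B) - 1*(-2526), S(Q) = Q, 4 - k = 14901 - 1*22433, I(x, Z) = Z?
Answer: -384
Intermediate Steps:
k = 7536 (k = 4 - (14901 - 1*22433) = 4 - (14901 - 22433) = 4 - 1*(-7532) = 4 + 7532 = 7536)
m(d) = 2 + d**2 (m(d) = d*d + 2 = d**2 + 2 = 2 + d**2)
y = 7152 (y = (2 + (-68)**2) - 1*(-2526) = (2 + 4624) + 2526 = 4626 + 2526 = 7152)
y - k = 7152 - 1*7536 = 7152 - 7536 = -384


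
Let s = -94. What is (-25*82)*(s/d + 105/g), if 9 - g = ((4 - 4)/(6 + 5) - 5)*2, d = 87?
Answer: -15065450/1653 ≈ -9114.0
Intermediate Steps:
g = 19 (g = 9 - ((4 - 4)/(6 + 5) - 5)*2 = 9 - (0/11 - 5)*2 = 9 - (0*(1/11) - 5)*2 = 9 - (0 - 5)*2 = 9 - (-5)*2 = 9 - 1*(-10) = 9 + 10 = 19)
(-25*82)*(s/d + 105/g) = (-25*82)*(-94/87 + 105/19) = -2050*(-94*1/87 + 105*(1/19)) = -2050*(-94/87 + 105/19) = -2050*7349/1653 = -15065450/1653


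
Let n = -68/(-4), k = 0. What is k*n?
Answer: 0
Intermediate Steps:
n = 17 (n = -68*(-¼) = 17)
k*n = 0*17 = 0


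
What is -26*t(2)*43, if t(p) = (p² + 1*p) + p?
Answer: -8944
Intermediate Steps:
t(p) = p² + 2*p (t(p) = (p² + p) + p = (p + p²) + p = p² + 2*p)
-26*t(2)*43 = -52*(2 + 2)*43 = -52*4*43 = -26*8*43 = -208*43 = -8944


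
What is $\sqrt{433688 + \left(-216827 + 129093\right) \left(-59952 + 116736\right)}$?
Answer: $2 i \sqrt{1245363442} \approx 70579.0 i$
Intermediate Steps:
$\sqrt{433688 + \left(-216827 + 129093\right) \left(-59952 + 116736\right)} = \sqrt{433688 - 4981887456} = \sqrt{-4981453768} = 2 i \sqrt{1245363442}$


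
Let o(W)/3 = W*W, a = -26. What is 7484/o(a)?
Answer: 1871/507 ≈ 3.6903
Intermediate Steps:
o(W) = 3*W² (o(W) = 3*(W*W) = 3*W²)
7484/o(a) = 7484/((3*(-26)²)) = 7484/((3*676)) = 7484/2028 = 7484*(1/2028) = 1871/507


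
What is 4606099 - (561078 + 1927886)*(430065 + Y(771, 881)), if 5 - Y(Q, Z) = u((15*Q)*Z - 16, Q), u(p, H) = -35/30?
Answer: -3211281135517/3 ≈ -1.0704e+12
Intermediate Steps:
u(p, H) = -7/6 (u(p, H) = -35*1/30 = -7/6)
Y(Q, Z) = 37/6 (Y(Q, Z) = 5 - 1*(-7/6) = 5 + 7/6 = 37/6)
4606099 - (561078 + 1927886)*(430065 + Y(771, 881)) = 4606099 - (561078 + 1927886)*(430065 + 37/6) = 4606099 - 2488964*2580427/6 = 4606099 - 1*3211294953814/3 = 4606099 - 3211294953814/3 = -3211281135517/3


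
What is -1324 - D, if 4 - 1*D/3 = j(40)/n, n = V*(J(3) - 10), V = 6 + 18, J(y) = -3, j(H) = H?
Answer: -17373/13 ≈ -1336.4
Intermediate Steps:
V = 24
n = -312 (n = 24*(-3 - 10) = 24*(-13) = -312)
D = 161/13 (D = 12 - 120/(-312) = 12 - 120*(-1)/312 = 12 - 3*(-5/39) = 12 + 5/13 = 161/13 ≈ 12.385)
-1324 - D = -1324 - 1*161/13 = -1324 - 161/13 = -17373/13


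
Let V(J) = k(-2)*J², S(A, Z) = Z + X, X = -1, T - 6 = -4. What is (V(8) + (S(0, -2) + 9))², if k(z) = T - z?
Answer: 68644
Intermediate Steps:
T = 2 (T = 6 - 4 = 2)
S(A, Z) = -1 + Z (S(A, Z) = Z - 1 = -1 + Z)
k(z) = 2 - z
V(J) = 4*J² (V(J) = (2 - 1*(-2))*J² = (2 + 2)*J² = 4*J²)
(V(8) + (S(0, -2) + 9))² = (4*8² + ((-1 - 2) + 9))² = (4*64 + (-3 + 9))² = (256 + 6)² = 262² = 68644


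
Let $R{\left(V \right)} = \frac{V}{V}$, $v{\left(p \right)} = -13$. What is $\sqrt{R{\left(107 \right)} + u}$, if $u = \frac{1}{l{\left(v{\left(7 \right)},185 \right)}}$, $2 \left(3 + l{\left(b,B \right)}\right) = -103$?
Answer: $\frac{\sqrt{11663}}{109} \approx 0.99078$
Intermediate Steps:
$l{\left(b,B \right)} = - \frac{109}{2}$ ($l{\left(b,B \right)} = -3 + \frac{1}{2} \left(-103\right) = -3 - \frac{103}{2} = - \frac{109}{2}$)
$R{\left(V \right)} = 1$
$u = - \frac{2}{109}$ ($u = \frac{1}{- \frac{109}{2}} = - \frac{2}{109} \approx -0.018349$)
$\sqrt{R{\left(107 \right)} + u} = \sqrt{1 - \frac{2}{109}} = \sqrt{\frac{107}{109}} = \frac{\sqrt{11663}}{109}$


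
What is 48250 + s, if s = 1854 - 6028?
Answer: 44076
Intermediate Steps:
s = -4174
48250 + s = 48250 - 4174 = 44076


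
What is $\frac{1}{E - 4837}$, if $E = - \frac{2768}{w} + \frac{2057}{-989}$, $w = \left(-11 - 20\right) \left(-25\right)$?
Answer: $- \frac{766475}{3711771302} \approx -0.0002065$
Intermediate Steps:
$w = 775$ ($w = \left(-31\right) \left(-25\right) = 775$)
$E = - \frac{4331727}{766475}$ ($E = - \frac{2768}{775} + \frac{2057}{-989} = \left(-2768\right) \frac{1}{775} + 2057 \left(- \frac{1}{989}\right) = - \frac{2768}{775} - \frac{2057}{989} = - \frac{4331727}{766475} \approx -5.6515$)
$\frac{1}{E - 4837} = \frac{1}{- \frac{4331727}{766475} - 4837} = \frac{1}{- \frac{3711771302}{766475}} = - \frac{766475}{3711771302}$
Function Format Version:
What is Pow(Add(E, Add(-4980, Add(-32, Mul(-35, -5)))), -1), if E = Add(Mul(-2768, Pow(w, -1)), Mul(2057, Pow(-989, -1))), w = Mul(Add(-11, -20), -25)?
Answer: Rational(-766475, 3711771302) ≈ -0.00020650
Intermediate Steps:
w = 775 (w = Mul(-31, -25) = 775)
E = Rational(-4331727, 766475) (E = Add(Mul(-2768, Pow(775, -1)), Mul(2057, Pow(-989, -1))) = Add(Mul(-2768, Rational(1, 775)), Mul(2057, Rational(-1, 989))) = Add(Rational(-2768, 775), Rational(-2057, 989)) = Rational(-4331727, 766475) ≈ -5.6515)
Pow(Add(E, Add(-4980, Add(-32, Mul(-35, -5)))), -1) = Pow(Add(Rational(-4331727, 766475), Add(-4980, Add(-32, Mul(-35, -5)))), -1) = Pow(Add(Rational(-4331727, 766475), Add(-4980, Add(-32, 175))), -1) = Pow(Add(Rational(-4331727, 766475), Add(-4980, 143)), -1) = Pow(Add(Rational(-4331727, 766475), -4837), -1) = Pow(Rational(-3711771302, 766475), -1) = Rational(-766475, 3711771302)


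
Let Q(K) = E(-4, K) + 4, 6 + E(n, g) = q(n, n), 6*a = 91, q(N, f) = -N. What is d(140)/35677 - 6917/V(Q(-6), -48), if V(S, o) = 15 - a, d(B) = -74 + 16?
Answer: 1480666796/35677 ≈ 41502.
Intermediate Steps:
a = 91/6 (a = (⅙)*91 = 91/6 ≈ 15.167)
E(n, g) = -6 - n
d(B) = -58
Q(K) = 2 (Q(K) = (-6 - 1*(-4)) + 4 = (-6 + 4) + 4 = -2 + 4 = 2)
V(S, o) = -⅙ (V(S, o) = 15 - 1*91/6 = 15 - 91/6 = -⅙)
d(140)/35677 - 6917/V(Q(-6), -48) = -58/35677 - 6917/(-⅙) = -58*1/35677 - 6917*(-6) = -58/35677 + 41502 = 1480666796/35677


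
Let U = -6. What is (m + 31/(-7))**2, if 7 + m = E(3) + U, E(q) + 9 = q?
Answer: 26896/49 ≈ 548.90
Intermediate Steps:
E(q) = -9 + q
m = -19 (m = -7 + ((-9 + 3) - 6) = -7 + (-6 - 6) = -7 - 12 = -19)
(m + 31/(-7))**2 = (-19 + 31/(-7))**2 = (-19 + 31*(-1/7))**2 = (-19 - 31/7)**2 = (-164/7)**2 = 26896/49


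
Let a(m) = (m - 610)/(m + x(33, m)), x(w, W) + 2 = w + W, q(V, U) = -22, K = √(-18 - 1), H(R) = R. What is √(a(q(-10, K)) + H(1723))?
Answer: 3*√33267/13 ≈ 42.091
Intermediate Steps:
K = I*√19 (K = √(-19) = I*√19 ≈ 4.3589*I)
x(w, W) = -2 + W + w (x(w, W) = -2 + (w + W) = -2 + (W + w) = -2 + W + w)
a(m) = (-610 + m)/(31 + 2*m) (a(m) = (m - 610)/(m + (-2 + m + 33)) = (-610 + m)/(m + (31 + m)) = (-610 + m)/(31 + 2*m))
√(a(q(-10, K)) + H(1723)) = √((-610 - 22)/(31 + 2*(-22)) + 1723) = √(-632/(31 - 44) + 1723) = √(-632/(-13) + 1723) = √(-1/13*(-632) + 1723) = √(632/13 + 1723) = √(23031/13) = 3*√33267/13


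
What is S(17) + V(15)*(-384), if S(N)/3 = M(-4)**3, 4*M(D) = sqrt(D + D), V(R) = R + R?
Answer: -11520 - 3*I*sqrt(2)/4 ≈ -11520.0 - 1.0607*I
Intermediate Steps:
V(R) = 2*R
M(D) = sqrt(2)*sqrt(D)/4 (M(D) = sqrt(D + D)/4 = sqrt(2*D)/4 = (sqrt(2)*sqrt(D))/4 = sqrt(2)*sqrt(D)/4)
S(N) = -3*I*sqrt(2)/4 (S(N) = 3*(sqrt(2)*sqrt(-4)/4)**3 = 3*(sqrt(2)*(2*I)/4)**3 = 3*(I*sqrt(2)/2)**3 = 3*(-I*sqrt(2)/4) = -3*I*sqrt(2)/4)
S(17) + V(15)*(-384) = -3*I*sqrt(2)/4 + (2*15)*(-384) = -3*I*sqrt(2)/4 + 30*(-384) = -3*I*sqrt(2)/4 - 11520 = -11520 - 3*I*sqrt(2)/4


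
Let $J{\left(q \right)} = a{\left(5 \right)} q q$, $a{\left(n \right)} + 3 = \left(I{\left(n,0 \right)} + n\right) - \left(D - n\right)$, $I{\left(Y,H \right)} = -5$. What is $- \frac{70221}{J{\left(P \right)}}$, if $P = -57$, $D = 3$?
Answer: $\frac{23407}{1083} \approx 21.613$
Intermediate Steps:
$a{\left(n \right)} = -11 + 2 n$ ($a{\left(n \right)} = -3 + \left(\left(-5 + n\right) + \left(n - 3\right)\right) = -3 + \left(\left(-5 + n\right) + \left(-3 + n\right)\right) = -3 + \left(-8 + 2 n\right) = -11 + 2 n$)
$J{\left(q \right)} = - q^{2}$ ($J{\left(q \right)} = \left(-11 + 2 \cdot 5\right) q q = \left(-11 + 10\right) q q = - q q = - q^{2}$)
$- \frac{70221}{J{\left(P \right)}} = - \frac{70221}{\left(-1\right) \left(-57\right)^{2}} = - \frac{70221}{\left(-1\right) 3249} = - \frac{70221}{-3249} = \left(-70221\right) \left(- \frac{1}{3249}\right) = \frac{23407}{1083}$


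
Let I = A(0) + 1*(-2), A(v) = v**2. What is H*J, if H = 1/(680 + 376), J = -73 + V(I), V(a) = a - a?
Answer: -73/1056 ≈ -0.069129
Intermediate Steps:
I = -2 (I = 0**2 + 1*(-2) = 0 - 2 = -2)
V(a) = 0
J = -73 (J = -73 + 0 = -73)
H = 1/1056 ≈ 0.00094697
H*J = (1/1056)*(-73) = -73/1056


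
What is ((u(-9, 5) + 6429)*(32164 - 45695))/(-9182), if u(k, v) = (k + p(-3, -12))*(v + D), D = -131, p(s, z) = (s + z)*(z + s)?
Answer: -281268897/9182 ≈ -30633.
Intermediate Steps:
p(s, z) = (s + z)² (p(s, z) = (s + z)*(s + z) = (s + z)²)
u(k, v) = (-131 + v)*(225 + k) (u(k, v) = (k + (-3 - 12)²)*(v - 131) = (k + (-15)²)*(-131 + v) = (k + 225)*(-131 + v) = (225 + k)*(-131 + v) = (-131 + v)*(225 + k))
((u(-9, 5) + 6429)*(32164 - 45695))/(-9182) = (((-29475 - 131*(-9) + 225*5 - 9*5) + 6429)*(32164 - 45695))/(-9182) = (((-29475 + 1179 + 1125 - 45) + 6429)*(-13531))*(-1/9182) = ((-27216 + 6429)*(-13531))*(-1/9182) = -20787*(-13531)*(-1/9182) = 281268897*(-1/9182) = -281268897/9182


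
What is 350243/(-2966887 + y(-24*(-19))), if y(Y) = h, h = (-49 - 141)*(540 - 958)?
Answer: -350243/2887467 ≈ -0.12130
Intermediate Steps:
h = 79420 (h = -190*(-418) = 79420)
y(Y) = 79420
350243/(-2966887 + y(-24*(-19))) = 350243/(-2966887 + 79420) = 350243/(-2887467) = 350243*(-1/2887467) = -350243/2887467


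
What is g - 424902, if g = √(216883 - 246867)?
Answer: -424902 + 4*I*√1874 ≈ -4.249e+5 + 173.16*I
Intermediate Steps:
g = 4*I*√1874 (g = √(-29984) = 4*I*√1874 ≈ 173.16*I)
g - 424902 = 4*I*√1874 - 424902 = -424902 + 4*I*√1874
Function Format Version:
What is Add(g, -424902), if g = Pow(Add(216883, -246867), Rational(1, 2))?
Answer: Add(-424902, Mul(4, I, Pow(1874, Rational(1, 2)))) ≈ Add(-4.2490e+5, Mul(173.16, I))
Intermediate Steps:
g = Mul(4, I, Pow(1874, Rational(1, 2))) (g = Pow(-29984, Rational(1, 2)) = Mul(4, I, Pow(1874, Rational(1, 2))) ≈ Mul(173.16, I))
Add(g, -424902) = Add(Mul(4, I, Pow(1874, Rational(1, 2))), -424902) = Add(-424902, Mul(4, I, Pow(1874, Rational(1, 2))))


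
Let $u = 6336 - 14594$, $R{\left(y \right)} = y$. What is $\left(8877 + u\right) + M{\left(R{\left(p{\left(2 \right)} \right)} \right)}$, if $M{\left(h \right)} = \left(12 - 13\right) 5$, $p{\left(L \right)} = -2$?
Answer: $614$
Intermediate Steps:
$u = -8258$ ($u = 6336 - 14594 = -8258$)
$M{\left(h \right)} = -5$ ($M{\left(h \right)} = \left(12 - 13\right) 5 = \left(-1\right) 5 = -5$)
$\left(8877 + u\right) + M{\left(R{\left(p{\left(2 \right)} \right)} \right)} = \left(8877 - 8258\right) - 5 = 619 - 5 = 614$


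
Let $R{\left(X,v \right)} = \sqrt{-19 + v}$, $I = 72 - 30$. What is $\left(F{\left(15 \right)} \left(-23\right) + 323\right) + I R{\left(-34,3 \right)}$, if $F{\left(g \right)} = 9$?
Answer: $116 + 168 i \approx 116.0 + 168.0 i$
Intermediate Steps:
$I = 42$ ($I = 72 - 30 = 42$)
$\left(F{\left(15 \right)} \left(-23\right) + 323\right) + I R{\left(-34,3 \right)} = \left(9 \left(-23\right) + 323\right) + 42 \sqrt{-19 + 3} = \left(-207 + 323\right) + 42 \sqrt{-16} = 116 + 42 \cdot 4 i = 116 + 168 i$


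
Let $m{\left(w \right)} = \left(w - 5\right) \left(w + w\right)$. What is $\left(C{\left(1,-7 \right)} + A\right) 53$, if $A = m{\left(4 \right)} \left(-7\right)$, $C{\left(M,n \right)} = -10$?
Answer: $2438$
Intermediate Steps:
$m{\left(w \right)} = 2 w \left(-5 + w\right)$ ($m{\left(w \right)} = \left(-5 + w\right) 2 w = 2 w \left(-5 + w\right)$)
$A = 56$ ($A = 2 \cdot 4 \left(-5 + 4\right) \left(-7\right) = 2 \cdot 4 \left(-1\right) \left(-7\right) = \left(-8\right) \left(-7\right) = 56$)
$\left(C{\left(1,-7 \right)} + A\right) 53 = \left(-10 + 56\right) 53 = 46 \cdot 53 = 2438$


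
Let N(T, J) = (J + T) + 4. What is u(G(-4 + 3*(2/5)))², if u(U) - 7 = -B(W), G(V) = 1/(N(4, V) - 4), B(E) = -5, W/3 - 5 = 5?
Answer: 144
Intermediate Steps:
W = 30 (W = 15 + 3*5 = 15 + 15 = 30)
N(T, J) = 4 + J + T
G(V) = 1/(4 + V) (G(V) = 1/((4 + V + 4) - 4) = 1/((8 + V) - 4) = 1/(4 + V))
u(U) = 12 (u(U) = 7 - 1*(-5) = 7 + 5 = 12)
u(G(-4 + 3*(2/5)))² = 12² = 144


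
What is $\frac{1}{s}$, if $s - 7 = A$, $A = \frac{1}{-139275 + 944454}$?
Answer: $\frac{805179}{5636254} \approx 0.14286$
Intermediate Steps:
$A = \frac{1}{805179} \approx 1.242 \cdot 10^{-6}$
$s = \frac{5636254}{805179}$ ($s = 7 + \frac{1}{805179} = \frac{5636254}{805179} \approx 7.0$)
$\frac{1}{s} = \frac{1}{\frac{5636254}{805179}} = \frac{805179}{5636254}$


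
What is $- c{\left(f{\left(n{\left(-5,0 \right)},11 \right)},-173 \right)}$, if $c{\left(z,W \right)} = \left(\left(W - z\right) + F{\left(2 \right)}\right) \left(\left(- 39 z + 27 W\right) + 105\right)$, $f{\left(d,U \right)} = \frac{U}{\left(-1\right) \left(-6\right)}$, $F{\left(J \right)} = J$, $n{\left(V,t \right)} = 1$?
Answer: $- \frac{9618175}{12} \approx -8.0152 \cdot 10^{5}$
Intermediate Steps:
$f{\left(d,U \right)} = \frac{U}{6}$
$c{\left(z,W \right)} = \left(2 + W - z\right) \left(105 - 39 z + 27 W\right)$ ($c{\left(z,W \right)} = \left(\left(W - z\right) + 2\right) \left(\left(- 39 z + 27 W\right) + 105\right) = \left(2 + W - z\right) \left(105 - 39 z + 27 W\right)$)
$- c{\left(f{\left(n{\left(-5,0 \right)},11 \right)},-173 \right)} = - (210 - 183 \cdot \frac{1}{6} \cdot 11 + 27 \left(-173\right)^{2} + 39 \left(\frac{1}{6} \cdot 11\right)^{2} + 159 \left(-173\right) - - 11418 \cdot \frac{1}{6} \cdot 11) = - (210 - \frac{671}{2} + 27 \cdot 29929 + 39 \left(\frac{11}{6}\right)^{2} - 27507 - \left(-11418\right) \frac{11}{6}) = - (210 - \frac{671}{2} + 808083 + 39 \cdot \frac{121}{36} - 27507 + 20933) = - (210 - \frac{671}{2} + 808083 + \frac{1573}{12} - 27507 + 20933) = \left(-1\right) \frac{9618175}{12} = - \frac{9618175}{12}$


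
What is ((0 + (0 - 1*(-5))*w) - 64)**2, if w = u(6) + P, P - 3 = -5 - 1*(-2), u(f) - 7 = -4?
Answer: 2401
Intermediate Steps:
u(f) = 3 (u(f) = 7 - 4 = 3)
P = 0 (P = 3 + (-5 - 1*(-2)) = 3 + (-5 + 2) = 3 - 3 = 0)
w = 3 (w = 3 + 0 = 3)
((0 + (0 - 1*(-5))*w) - 64)**2 = ((0 + (0 - 1*(-5))*3) - 64)**2 = ((0 + (0 + 5)*3) - 64)**2 = ((0 + 5*3) - 64)**2 = ((0 + 15) - 64)**2 = (15 - 64)**2 = (-49)**2 = 2401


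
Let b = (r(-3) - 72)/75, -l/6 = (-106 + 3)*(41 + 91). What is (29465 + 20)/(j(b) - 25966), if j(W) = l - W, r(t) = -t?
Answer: 737125/1390273 ≈ 0.53020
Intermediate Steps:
l = 81576 (l = -6*(-106 + 3)*(41 + 91) = -(-618)*132 = -6*(-13596) = 81576)
b = -23/25 (b = (-1*(-3) - 72)/75 = (3 - 72)*(1/75) = -69*1/75 = -23/25 ≈ -0.92000)
j(W) = 81576 - W
(29465 + 20)/(j(b) - 25966) = (29465 + 20)/((81576 - 1*(-23/25)) - 25966) = 29485/((81576 + 23/25) - 25966) = 29485/(2039423/25 - 25966) = 29485/(1390273/25) = 29485*(25/1390273) = 737125/1390273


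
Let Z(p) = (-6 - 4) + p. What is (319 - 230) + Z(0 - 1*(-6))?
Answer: 85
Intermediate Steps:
Z(p) = -10 + p
(319 - 230) + Z(0 - 1*(-6)) = (319 - 230) + (-10 + (0 - 1*(-6))) = 89 + (-10 + (0 + 6)) = 89 + (-10 + 6) = 89 - 4 = 85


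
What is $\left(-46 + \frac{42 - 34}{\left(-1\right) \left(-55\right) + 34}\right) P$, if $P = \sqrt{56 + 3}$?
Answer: $- \frac{4086 \sqrt{59}}{89} \approx -352.64$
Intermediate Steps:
$P = \sqrt{59} \approx 7.6811$
$\left(-46 + \frac{42 - 34}{\left(-1\right) \left(-55\right) + 34}\right) P = \left(-46 + \frac{42 - 34}{\left(-1\right) \left(-55\right) + 34}\right) \sqrt{59} = \left(-46 + \frac{8}{55 + 34}\right) \sqrt{59} = \left(-46 + \frac{8}{89}\right) \sqrt{59} = - \frac{4086 \sqrt{59}}{89}$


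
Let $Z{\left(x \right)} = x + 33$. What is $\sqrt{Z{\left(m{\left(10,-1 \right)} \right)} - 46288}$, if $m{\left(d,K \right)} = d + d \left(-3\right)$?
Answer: $5 i \sqrt{1851} \approx 215.12 i$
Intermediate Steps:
$m{\left(d,K \right)} = - 2 d$ ($m{\left(d,K \right)} = d - 3 d = - 2 d$)
$Z{\left(x \right)} = 33 + x$
$\sqrt{Z{\left(m{\left(10,-1 \right)} \right)} - 46288} = \sqrt{\left(33 - 20\right) - 46288} = \sqrt{13 - 46288} = \sqrt{-46275} = 5 i \sqrt{1851}$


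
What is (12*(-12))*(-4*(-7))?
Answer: -4032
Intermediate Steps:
(12*(-12))*(-4*(-7)) = -144*28 = -4032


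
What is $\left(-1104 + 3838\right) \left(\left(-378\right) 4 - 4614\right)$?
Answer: $-16748484$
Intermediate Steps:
$\left(-1104 + 3838\right) \left(\left(-378\right) 4 - 4614\right) = 2734 \left(-1512 - 4614\right) = 2734 \left(-6126\right) = -16748484$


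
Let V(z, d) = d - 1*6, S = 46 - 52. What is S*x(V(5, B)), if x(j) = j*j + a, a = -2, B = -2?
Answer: -372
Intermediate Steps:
S = -6
V(z, d) = -6 + d (V(z, d) = d - 6 = -6 + d)
x(j) = -2 + j**2 (x(j) = j*j - 2 = j**2 - 2 = -2 + j**2)
S*x(V(5, B)) = -6*(-2 + (-6 - 2)**2) = -6*(-2 + (-8)**2) = -6*(-2 + 64) = -6*62 = -372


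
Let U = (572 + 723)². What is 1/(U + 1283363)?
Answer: 1/2960388 ≈ 3.3779e-7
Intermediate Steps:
U = 1677025 (U = 1295² = 1677025)
1/(U + 1283363) = 1/(1677025 + 1283363) = 1/2960388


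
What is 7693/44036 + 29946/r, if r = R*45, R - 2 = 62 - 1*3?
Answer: 446606447/40292940 ≈ 11.084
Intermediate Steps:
R = 61 (R = 2 + (62 - 1*3) = 2 + (62 - 3) = 2 + 59 = 61)
r = 2745 (r = 61*45 = 2745)
7693/44036 + 29946/r = 7693/44036 + 29946/2745 = 7693*(1/44036) + 29946*(1/2745) = 7693/44036 + 9982/915 = 446606447/40292940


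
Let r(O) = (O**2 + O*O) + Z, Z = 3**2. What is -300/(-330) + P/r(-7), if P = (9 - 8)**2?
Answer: 1081/1177 ≈ 0.91844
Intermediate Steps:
Z = 9
P = 1 (P = 1**2 = 1)
r(O) = 9 + 2*O**2 (r(O) = (O**2 + O*O) + 9 = (O**2 + O**2) + 9 = 2*O**2 + 9 = 9 + 2*O**2)
-300/(-330) + P/r(-7) = -300/(-330) + 1/(9 + 2*(-7)**2) = -300*(-1/330) + 1/(9 + 2*49) = 10/11 + 1/(9 + 98) = 10/11 + 1/107 = 1081/1177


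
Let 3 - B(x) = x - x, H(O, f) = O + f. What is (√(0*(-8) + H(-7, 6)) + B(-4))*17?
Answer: 51 + 17*I ≈ 51.0 + 17.0*I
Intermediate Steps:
B(x) = 3 (B(x) = 3 - (x - x) = 3 - 1*0 = 3 + 0 = 3)
(√(0*(-8) + H(-7, 6)) + B(-4))*17 = (√(0*(-8) + (-7 + 6)) + 3)*17 = (√(0 - 1) + 3)*17 = (√(-1) + 3)*17 = (I + 3)*17 = (3 + I)*17 = 51 + 17*I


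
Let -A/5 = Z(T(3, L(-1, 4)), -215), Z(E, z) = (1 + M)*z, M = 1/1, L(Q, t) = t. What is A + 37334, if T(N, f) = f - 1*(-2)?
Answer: 39484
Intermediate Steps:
M = 1
T(N, f) = 2 + f (T(N, f) = f + 2 = 2 + f)
Z(E, z) = 2*z (Z(E, z) = (1 + 1)*z = 2*z)
A = 2150 (A = -10*(-215) = -5*(-430) = 2150)
A + 37334 = 2150 + 37334 = 39484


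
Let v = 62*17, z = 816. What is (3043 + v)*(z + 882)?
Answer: 6956706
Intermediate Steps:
v = 1054
(3043 + v)*(z + 882) = (3043 + 1054)*(816 + 882) = 4097*1698 = 6956706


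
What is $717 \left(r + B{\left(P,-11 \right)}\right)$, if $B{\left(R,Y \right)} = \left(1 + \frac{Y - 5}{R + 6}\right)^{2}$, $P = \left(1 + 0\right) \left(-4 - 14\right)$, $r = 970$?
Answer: $\frac{2098181}{3} \approx 6.9939 \cdot 10^{5}$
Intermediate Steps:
$P = -18$ ($P = 1 \left(-18\right) = -18$)
$B{\left(R,Y \right)} = \left(1 + \frac{-5 + Y}{6 + R}\right)^{2}$
$717 \left(r + B{\left(P,-11 \right)}\right) = 717 \left(970 + \frac{\left(1 - 18 - 11\right)^{2}}{\left(6 - 18\right)^{2}}\right) = 717 \left(970 + \frac{\left(-28\right)^{2}}{144}\right) = 717 \left(970 + \frac{1}{144} \cdot 784\right) = 717 \left(970 + \frac{49}{9}\right) = 717 \cdot \frac{8779}{9} = \frac{2098181}{3}$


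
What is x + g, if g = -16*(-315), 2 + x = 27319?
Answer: 32357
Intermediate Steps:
x = 27317 (x = -2 + 27319 = 27317)
g = 5040
x + g = 27317 + 5040 = 32357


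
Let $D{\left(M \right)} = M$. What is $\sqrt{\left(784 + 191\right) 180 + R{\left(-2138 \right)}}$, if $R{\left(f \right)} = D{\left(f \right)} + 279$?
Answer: $19 \sqrt{481} \approx 416.7$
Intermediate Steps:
$R{\left(f \right)} = 279 + f$ ($R{\left(f \right)} = f + 279 = 279 + f$)
$\sqrt{\left(784 + 191\right) 180 + R{\left(-2138 \right)}} = \sqrt{\left(784 + 191\right) 180 + \left(279 - 2138\right)} = \sqrt{975 \cdot 180 - 1859} = \sqrt{175500 - 1859} = \sqrt{173641} = 19 \sqrt{481}$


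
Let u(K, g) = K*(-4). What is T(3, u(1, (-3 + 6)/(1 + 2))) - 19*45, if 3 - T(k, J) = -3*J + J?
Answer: -860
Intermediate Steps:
u(K, g) = -4*K
T(k, J) = 3 + 2*J (T(k, J) = 3 - (-3*J + J) = 3 - (-2)*J = 3 + 2*J)
T(3, u(1, (-3 + 6)/(1 + 2))) - 19*45 = (3 + 2*(-4*1)) - 19*45 = (3 + 2*(-4)) - 855 = (3 - 8) - 855 = -5 - 855 = -860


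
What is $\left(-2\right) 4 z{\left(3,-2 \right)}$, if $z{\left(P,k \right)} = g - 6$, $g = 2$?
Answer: $32$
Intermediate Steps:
$z{\left(P,k \right)} = -4$ ($z{\left(P,k \right)} = 2 - 6 = -4$)
$\left(-2\right) 4 z{\left(3,-2 \right)} = \left(-2\right) 4 \left(-4\right) = \left(-8\right) \left(-4\right) = 32$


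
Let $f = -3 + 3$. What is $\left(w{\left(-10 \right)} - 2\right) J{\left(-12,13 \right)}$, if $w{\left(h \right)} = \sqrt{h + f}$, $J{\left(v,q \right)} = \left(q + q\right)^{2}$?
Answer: $-1352 + 676 i \sqrt{10} \approx -1352.0 + 2137.7 i$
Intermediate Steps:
$J{\left(v,q \right)} = 4 q^{2}$ ($J{\left(v,q \right)} = \left(2 q\right)^{2} = 4 q^{2}$)
$f = 0$
$w{\left(h \right)} = \sqrt{h}$ ($w{\left(h \right)} = \sqrt{h + 0} = \sqrt{h}$)
$\left(w{\left(-10 \right)} - 2\right) J{\left(-12,13 \right)} = \left(\sqrt{-10} - 2\right) 4 \cdot 13^{2} = \left(i \sqrt{10} - 2\right) 4 \cdot 169 = \left(-2 + i \sqrt{10}\right) 676 = -1352 + 676 i \sqrt{10}$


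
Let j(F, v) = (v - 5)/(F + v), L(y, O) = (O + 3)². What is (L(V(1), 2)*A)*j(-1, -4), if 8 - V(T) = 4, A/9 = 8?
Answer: 3240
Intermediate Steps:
A = 72 (A = 9*8 = 72)
V(T) = 4 (V(T) = 8 - 1*4 = 8 - 4 = 4)
L(y, O) = (3 + O)²
j(F, v) = (-5 + v)/(F + v)
(L(V(1), 2)*A)*j(-1, -4) = ((3 + 2)²*72)*((-5 - 4)/(-1 - 4)) = (5²*72)*(-9/(-5)) = (25*72)*(-⅕*(-9)) = 1800*(9/5) = 3240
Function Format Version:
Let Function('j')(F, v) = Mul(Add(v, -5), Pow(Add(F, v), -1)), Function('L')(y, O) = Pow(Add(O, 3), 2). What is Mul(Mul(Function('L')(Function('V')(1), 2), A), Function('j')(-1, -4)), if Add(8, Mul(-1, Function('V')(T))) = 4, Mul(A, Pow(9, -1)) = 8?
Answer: 3240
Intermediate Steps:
A = 72 (A = Mul(9, 8) = 72)
Function('V')(T) = 4 (Function('V')(T) = Add(8, Mul(-1, 4)) = Add(8, -4) = 4)
Function('L')(y, O) = Pow(Add(3, O), 2)
Function('j')(F, v) = Mul(Pow(Add(F, v), -1), Add(-5, v)) (Function('j')(F, v) = Mul(Add(-5, v), Pow(Add(F, v), -1)) = Mul(Pow(Add(F, v), -1), Add(-5, v)))
Mul(Mul(Function('L')(Function('V')(1), 2), A), Function('j')(-1, -4)) = Mul(Mul(Pow(Add(3, 2), 2), 72), Mul(Pow(Add(-1, -4), -1), Add(-5, -4))) = Mul(Mul(Pow(5, 2), 72), Mul(Pow(-5, -1), -9)) = Mul(Mul(25, 72), Mul(Rational(-1, 5), -9)) = Mul(1800, Rational(9, 5)) = 3240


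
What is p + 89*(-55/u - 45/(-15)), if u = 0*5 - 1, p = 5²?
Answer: 5187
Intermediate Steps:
p = 25
u = -1 (u = 0 - 1 = -1)
p + 89*(-55/u - 45/(-15)) = 25 + 89*(-55/(-1) - 45/(-15)) = 25 + 89*(-55*(-1) - 45*(-1/15)) = 25 + 89*(55 + 3) = 25 + 89*58 = 25 + 5162 = 5187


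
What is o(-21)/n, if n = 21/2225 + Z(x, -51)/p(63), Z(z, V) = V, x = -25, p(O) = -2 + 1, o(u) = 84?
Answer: 15575/9458 ≈ 1.6468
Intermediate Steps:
p(O) = -1
n = 113496/2225 (n = 21/2225 - 51/(-1) = 21*(1/2225) - 51*(-1) = 21/2225 + 51 = 113496/2225 ≈ 51.009)
o(-21)/n = 84/(113496/2225) = 84*(2225/113496) = 15575/9458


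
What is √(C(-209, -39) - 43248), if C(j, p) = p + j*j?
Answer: √394 ≈ 19.849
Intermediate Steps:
C(j, p) = p + j²
√(C(-209, -39) - 43248) = √((-39 + (-209)²) - 43248) = √((-39 + 43681) - 43248) = √(43642 - 43248) = √394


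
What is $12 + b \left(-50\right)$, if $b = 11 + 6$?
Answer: $-838$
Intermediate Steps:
$b = 17$
$12 + b \left(-50\right) = 12 + 17 \left(-50\right) = 12 - 850 = -838$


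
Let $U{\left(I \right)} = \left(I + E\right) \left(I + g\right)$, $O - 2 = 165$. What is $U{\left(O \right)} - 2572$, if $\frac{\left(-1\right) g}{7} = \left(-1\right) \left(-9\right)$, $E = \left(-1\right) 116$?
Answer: $2732$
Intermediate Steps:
$O = 167$ ($O = 2 + 165 = 167$)
$E = -116$
$g = -63$ ($g = - 7 \left(\left(-1\right) \left(-9\right)\right) = \left(-7\right) 9 = -63$)
$U{\left(I \right)} = \left(-116 + I\right) \left(-63 + I\right)$ ($U{\left(I \right)} = \left(I - 116\right) \left(I - 63\right) = \left(-116 + I\right) \left(-63 + I\right)$)
$U{\left(O \right)} - 2572 = \left(7308 + 167^{2} - 29893\right) - 2572 = \left(7308 + 27889 - 29893\right) - 2572 = 5304 - 2572 = 2732$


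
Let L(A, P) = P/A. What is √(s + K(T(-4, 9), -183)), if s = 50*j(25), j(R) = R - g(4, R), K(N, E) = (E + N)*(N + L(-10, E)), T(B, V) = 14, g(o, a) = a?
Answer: 13*I*√3230/10 ≈ 73.883*I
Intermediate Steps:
K(N, E) = (E + N)*(N - E/10) (K(N, E) = (E + N)*(N + E/(-10)) = (E + N)*(N + E*(-⅒)) = (E + N)*(N - E/10))
j(R) = 0 (j(R) = R - R = 0)
s = 0 (s = 50*0 = 0)
√(s + K(T(-4, 9), -183)) = √(0 + (14² - ⅒*(-183)² + (9/10)*(-183)*14)) = √(0 + (196 - ⅒*33489 - 11529/5)) = √(0 + (196 - 33489/10 - 11529/5)) = √(0 - 54587/10) = √(-54587/10) = 13*I*√3230/10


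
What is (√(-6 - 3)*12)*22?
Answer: 792*I ≈ 792.0*I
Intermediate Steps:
(√(-6 - 3)*12)*22 = (√(-9)*12)*22 = ((3*I)*12)*22 = (36*I)*22 = 792*I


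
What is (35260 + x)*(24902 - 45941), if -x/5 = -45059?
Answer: -5481816645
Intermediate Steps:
x = 225295 (x = -5*(-45059) = 225295)
(35260 + x)*(24902 - 45941) = (35260 + 225295)*(24902 - 45941) = 260555*(-21039) = -5481816645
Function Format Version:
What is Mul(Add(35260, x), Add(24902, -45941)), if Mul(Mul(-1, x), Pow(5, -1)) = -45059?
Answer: -5481816645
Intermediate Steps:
x = 225295 (x = Mul(-5, -45059) = 225295)
Mul(Add(35260, x), Add(24902, -45941)) = Mul(Add(35260, 225295), Add(24902, -45941)) = Mul(260555, -21039) = -5481816645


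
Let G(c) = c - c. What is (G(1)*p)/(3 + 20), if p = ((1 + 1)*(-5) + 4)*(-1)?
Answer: 0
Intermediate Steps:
G(c) = 0
p = 6 (p = (2*(-5) + 4)*(-1) = (-10 + 4)*(-1) = -6*(-1) = 6)
(G(1)*p)/(3 + 20) = (0*6)/(3 + 20) = 0/23 = 0*(1/23) = 0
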